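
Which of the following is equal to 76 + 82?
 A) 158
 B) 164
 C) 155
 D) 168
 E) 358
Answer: A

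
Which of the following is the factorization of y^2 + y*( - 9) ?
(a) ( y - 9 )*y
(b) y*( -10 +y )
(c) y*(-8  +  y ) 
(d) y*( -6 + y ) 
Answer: a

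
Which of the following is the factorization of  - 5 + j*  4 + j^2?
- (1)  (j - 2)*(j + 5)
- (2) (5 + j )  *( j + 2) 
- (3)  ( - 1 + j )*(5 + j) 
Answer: 3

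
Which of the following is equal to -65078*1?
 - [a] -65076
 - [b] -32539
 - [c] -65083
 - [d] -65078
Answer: d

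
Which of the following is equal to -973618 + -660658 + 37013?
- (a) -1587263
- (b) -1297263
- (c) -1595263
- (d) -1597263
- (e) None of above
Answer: d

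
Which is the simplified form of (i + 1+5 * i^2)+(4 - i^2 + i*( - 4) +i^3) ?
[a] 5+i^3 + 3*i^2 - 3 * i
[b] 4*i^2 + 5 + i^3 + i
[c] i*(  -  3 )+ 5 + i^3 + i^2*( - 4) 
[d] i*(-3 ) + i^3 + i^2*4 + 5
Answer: d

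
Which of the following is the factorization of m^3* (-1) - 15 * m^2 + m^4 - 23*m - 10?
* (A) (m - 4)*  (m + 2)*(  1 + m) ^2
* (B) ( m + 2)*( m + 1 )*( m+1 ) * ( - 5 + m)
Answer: B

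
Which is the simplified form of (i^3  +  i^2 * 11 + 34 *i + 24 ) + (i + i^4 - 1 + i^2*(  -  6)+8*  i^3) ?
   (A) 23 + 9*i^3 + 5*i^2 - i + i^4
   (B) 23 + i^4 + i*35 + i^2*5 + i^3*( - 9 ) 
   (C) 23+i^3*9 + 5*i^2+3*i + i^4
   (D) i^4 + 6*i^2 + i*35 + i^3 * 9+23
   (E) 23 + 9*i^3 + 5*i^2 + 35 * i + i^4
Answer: E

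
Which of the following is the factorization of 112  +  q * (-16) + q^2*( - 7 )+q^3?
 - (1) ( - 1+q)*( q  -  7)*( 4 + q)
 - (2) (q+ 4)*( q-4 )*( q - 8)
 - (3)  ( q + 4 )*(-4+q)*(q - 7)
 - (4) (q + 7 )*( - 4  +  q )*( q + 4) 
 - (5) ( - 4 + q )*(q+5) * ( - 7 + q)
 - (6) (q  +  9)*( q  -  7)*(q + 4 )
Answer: 3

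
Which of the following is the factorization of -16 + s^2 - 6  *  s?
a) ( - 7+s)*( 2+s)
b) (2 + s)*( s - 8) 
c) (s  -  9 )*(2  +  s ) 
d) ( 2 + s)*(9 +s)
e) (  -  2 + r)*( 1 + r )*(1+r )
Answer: b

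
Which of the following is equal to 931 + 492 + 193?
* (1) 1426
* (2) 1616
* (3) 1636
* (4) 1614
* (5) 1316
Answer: 2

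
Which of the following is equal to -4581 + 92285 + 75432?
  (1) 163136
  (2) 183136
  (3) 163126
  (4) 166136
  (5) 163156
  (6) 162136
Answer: 1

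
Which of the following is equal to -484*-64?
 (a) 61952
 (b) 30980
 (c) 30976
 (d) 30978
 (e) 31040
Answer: c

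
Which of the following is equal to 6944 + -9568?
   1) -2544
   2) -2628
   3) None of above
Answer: 3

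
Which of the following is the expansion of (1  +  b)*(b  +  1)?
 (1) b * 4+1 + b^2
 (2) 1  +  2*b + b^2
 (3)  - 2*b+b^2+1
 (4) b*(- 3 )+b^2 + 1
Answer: 2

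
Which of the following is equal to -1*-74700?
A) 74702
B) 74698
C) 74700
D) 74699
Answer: C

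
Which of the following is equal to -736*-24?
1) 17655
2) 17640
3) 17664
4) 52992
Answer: 3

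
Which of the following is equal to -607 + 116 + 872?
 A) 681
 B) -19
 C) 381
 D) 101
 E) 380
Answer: C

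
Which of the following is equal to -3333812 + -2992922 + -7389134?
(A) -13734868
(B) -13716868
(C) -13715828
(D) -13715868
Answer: D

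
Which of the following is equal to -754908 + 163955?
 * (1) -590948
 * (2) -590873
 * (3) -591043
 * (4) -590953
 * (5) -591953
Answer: 4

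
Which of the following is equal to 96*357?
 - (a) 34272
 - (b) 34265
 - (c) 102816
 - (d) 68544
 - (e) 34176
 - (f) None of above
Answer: a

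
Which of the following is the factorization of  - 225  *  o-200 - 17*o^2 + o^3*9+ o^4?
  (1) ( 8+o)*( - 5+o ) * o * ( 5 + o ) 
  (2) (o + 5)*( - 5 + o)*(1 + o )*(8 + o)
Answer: 2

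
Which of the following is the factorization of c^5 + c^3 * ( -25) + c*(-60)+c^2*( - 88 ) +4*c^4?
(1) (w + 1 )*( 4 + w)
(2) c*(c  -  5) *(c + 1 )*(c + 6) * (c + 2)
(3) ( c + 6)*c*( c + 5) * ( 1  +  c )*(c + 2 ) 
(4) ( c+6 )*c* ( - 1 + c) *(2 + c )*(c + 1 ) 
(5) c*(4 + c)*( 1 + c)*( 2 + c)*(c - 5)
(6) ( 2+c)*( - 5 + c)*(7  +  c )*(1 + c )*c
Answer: 2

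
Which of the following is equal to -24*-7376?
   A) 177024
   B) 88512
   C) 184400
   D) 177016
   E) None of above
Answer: A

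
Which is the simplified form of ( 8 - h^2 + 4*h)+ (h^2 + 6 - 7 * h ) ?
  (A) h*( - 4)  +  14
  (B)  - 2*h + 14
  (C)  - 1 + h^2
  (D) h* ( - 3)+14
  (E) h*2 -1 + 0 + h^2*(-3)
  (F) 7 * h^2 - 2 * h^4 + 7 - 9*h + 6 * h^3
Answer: D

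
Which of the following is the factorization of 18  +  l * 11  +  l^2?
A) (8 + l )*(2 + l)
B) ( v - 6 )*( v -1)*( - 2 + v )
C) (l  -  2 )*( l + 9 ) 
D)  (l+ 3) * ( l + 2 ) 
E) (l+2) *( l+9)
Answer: E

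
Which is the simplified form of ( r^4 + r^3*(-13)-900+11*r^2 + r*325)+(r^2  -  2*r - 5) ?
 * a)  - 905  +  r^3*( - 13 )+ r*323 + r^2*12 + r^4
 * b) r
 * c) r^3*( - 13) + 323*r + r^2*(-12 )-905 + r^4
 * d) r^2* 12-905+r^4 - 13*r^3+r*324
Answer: a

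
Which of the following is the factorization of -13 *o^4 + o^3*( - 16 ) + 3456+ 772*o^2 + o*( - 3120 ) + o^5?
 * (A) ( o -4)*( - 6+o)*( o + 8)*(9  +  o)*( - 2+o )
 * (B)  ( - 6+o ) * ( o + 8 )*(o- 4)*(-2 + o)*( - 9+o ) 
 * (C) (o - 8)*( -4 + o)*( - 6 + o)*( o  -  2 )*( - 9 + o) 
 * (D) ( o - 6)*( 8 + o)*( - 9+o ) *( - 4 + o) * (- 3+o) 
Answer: B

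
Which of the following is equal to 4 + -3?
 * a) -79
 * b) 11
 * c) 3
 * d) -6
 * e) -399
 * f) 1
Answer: f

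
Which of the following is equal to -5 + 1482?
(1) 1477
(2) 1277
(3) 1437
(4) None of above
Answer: 1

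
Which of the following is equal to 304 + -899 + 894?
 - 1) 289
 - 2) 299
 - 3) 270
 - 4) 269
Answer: 2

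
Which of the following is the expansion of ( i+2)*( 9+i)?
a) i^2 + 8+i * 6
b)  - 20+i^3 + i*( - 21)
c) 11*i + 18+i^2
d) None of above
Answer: c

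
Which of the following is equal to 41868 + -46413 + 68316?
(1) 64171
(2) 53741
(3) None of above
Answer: 3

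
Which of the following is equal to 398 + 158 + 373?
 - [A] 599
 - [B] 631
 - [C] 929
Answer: C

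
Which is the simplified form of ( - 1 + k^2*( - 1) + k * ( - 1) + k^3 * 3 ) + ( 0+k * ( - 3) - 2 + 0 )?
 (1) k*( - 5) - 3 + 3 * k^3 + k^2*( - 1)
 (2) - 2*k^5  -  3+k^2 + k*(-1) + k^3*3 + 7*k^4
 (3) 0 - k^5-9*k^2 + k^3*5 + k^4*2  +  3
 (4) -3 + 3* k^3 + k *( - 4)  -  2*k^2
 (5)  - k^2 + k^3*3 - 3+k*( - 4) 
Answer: 5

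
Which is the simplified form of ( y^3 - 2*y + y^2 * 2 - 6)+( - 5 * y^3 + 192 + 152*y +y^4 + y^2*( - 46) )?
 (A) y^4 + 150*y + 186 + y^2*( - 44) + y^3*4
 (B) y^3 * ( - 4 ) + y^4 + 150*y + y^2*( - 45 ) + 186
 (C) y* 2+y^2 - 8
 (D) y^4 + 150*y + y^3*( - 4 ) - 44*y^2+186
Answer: D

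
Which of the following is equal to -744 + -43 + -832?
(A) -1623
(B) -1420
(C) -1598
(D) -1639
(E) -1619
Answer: E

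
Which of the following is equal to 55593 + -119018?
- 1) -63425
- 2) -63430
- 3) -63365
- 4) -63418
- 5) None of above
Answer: 1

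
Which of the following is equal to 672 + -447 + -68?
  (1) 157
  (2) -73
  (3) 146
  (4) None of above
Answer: 1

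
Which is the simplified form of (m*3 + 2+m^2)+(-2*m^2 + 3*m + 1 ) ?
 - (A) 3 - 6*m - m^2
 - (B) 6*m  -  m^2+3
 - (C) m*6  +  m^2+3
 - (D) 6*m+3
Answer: B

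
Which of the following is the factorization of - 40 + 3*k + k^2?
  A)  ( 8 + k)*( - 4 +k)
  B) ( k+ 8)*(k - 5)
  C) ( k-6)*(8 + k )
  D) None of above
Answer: B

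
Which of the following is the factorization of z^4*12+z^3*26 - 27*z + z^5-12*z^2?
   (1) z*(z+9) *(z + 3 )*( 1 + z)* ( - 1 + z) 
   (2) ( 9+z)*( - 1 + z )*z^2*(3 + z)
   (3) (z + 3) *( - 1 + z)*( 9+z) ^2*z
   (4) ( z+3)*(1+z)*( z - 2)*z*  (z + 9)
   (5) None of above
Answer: 1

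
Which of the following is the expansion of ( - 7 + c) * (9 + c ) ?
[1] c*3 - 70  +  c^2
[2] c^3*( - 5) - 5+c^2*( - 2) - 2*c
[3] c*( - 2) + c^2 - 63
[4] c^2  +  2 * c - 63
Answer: 4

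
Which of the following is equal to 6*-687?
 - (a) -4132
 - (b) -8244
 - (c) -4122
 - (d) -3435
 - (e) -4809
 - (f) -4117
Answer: c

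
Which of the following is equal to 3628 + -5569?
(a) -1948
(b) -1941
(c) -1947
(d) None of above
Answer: b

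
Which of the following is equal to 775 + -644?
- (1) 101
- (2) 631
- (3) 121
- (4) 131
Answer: 4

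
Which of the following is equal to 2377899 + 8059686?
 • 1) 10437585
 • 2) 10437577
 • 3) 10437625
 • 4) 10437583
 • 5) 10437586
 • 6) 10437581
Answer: 1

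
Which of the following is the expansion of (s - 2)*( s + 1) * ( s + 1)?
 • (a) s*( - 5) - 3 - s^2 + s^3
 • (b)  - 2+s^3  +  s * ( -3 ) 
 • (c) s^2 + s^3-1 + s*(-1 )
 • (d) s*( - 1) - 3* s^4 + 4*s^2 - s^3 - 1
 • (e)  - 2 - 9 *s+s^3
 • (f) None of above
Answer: b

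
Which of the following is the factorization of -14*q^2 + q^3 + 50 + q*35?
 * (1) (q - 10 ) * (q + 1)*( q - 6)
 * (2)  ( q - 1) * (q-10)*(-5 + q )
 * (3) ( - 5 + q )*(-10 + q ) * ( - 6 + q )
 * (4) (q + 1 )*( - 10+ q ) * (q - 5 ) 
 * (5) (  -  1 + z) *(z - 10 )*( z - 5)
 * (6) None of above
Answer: 4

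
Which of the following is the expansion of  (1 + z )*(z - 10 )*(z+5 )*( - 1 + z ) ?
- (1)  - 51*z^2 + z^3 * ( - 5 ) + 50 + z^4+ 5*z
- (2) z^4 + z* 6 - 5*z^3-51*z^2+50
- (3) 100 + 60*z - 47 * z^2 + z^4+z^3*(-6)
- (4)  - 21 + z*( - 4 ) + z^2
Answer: 1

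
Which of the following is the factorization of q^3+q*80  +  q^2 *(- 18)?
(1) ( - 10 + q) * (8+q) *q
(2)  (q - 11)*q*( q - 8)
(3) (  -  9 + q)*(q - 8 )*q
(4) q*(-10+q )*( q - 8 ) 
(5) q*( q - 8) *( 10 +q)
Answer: 4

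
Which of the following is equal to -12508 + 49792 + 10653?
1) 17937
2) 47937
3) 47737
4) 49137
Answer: 2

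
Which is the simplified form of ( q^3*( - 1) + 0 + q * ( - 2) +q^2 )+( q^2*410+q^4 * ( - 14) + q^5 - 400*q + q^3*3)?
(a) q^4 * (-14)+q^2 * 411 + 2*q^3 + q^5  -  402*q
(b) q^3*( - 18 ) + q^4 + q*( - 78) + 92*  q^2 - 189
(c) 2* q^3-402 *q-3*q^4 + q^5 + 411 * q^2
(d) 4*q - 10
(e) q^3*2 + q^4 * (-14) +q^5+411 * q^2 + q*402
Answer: a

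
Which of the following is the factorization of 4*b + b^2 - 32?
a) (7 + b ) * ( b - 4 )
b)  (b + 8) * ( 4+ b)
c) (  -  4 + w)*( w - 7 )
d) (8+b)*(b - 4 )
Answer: d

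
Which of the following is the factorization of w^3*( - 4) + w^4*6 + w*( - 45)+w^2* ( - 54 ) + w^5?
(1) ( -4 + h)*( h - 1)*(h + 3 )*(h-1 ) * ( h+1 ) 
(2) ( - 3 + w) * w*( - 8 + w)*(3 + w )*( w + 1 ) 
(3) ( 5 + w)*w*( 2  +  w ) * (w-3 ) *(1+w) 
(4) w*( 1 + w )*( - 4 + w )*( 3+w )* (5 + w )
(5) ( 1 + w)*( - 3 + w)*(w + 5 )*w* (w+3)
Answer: 5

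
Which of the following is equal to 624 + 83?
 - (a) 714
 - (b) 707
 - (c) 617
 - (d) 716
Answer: b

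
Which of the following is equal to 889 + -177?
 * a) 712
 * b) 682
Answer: a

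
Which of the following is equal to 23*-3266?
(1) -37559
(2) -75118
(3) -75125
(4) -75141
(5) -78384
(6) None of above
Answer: 2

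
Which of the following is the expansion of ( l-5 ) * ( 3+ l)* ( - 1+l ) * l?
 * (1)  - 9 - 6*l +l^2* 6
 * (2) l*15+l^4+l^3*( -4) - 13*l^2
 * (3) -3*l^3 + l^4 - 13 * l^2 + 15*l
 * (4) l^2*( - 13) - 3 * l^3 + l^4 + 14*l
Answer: 3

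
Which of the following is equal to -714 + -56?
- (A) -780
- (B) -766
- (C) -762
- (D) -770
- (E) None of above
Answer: D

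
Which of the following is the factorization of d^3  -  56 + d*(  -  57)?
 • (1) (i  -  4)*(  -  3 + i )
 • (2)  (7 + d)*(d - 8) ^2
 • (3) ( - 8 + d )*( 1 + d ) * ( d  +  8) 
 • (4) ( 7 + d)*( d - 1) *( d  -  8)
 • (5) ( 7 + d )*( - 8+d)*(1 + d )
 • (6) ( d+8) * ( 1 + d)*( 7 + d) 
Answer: 5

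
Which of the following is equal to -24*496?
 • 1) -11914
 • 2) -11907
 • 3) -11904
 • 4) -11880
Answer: 3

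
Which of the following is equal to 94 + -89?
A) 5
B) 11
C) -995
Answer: A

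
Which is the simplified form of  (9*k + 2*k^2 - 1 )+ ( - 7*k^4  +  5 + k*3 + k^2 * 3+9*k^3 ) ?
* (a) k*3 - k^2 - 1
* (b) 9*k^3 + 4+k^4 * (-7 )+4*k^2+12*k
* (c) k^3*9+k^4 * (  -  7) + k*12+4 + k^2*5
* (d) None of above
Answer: c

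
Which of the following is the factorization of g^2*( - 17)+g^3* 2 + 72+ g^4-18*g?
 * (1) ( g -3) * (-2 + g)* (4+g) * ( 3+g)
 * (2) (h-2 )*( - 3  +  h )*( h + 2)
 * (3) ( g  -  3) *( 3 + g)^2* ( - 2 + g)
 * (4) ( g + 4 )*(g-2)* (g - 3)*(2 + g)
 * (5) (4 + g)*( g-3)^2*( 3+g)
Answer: 1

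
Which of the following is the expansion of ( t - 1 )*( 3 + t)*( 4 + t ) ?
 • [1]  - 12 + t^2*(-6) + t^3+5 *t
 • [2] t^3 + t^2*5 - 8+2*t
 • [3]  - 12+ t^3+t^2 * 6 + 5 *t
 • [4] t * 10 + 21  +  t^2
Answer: 3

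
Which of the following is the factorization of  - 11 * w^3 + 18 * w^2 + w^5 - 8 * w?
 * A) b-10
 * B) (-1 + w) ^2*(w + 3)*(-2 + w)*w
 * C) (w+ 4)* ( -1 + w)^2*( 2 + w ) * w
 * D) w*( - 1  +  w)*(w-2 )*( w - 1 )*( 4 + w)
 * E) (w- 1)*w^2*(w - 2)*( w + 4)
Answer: D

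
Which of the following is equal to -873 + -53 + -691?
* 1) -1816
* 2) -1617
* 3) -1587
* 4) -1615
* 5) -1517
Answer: 2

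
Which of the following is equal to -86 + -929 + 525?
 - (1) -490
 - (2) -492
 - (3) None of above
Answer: 1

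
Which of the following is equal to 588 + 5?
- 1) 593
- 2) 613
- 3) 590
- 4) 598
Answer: 1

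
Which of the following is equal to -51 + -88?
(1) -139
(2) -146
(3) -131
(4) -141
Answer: 1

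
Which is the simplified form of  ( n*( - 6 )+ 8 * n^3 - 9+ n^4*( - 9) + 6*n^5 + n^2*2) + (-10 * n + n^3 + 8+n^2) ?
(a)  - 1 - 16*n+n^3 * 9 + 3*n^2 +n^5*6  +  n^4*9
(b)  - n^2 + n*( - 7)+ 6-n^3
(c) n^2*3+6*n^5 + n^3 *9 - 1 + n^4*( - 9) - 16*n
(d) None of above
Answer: c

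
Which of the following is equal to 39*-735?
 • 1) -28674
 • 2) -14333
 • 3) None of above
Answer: 3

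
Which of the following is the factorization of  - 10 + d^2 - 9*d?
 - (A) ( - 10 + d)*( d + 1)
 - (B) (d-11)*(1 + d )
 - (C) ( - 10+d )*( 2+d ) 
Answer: A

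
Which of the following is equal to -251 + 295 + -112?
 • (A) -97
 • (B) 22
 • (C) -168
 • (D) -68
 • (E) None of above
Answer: D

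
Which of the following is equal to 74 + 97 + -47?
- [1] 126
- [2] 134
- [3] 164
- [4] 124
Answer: 4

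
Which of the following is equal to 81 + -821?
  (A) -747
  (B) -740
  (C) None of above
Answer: B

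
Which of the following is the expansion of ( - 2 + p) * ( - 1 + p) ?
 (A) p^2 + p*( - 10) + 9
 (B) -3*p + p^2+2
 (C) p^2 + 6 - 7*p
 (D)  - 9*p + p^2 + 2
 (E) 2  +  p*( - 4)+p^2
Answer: B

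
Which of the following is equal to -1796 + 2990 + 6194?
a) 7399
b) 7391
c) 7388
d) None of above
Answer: c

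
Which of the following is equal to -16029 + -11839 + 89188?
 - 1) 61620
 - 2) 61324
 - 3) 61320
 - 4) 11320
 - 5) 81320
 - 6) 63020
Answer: 3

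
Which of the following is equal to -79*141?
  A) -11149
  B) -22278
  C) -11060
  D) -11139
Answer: D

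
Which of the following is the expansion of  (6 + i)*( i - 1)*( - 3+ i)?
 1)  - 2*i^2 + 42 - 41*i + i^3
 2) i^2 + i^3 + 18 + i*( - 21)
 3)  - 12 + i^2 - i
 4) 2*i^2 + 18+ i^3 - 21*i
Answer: 4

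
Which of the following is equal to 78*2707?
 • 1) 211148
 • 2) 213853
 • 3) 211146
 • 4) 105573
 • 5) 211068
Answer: 3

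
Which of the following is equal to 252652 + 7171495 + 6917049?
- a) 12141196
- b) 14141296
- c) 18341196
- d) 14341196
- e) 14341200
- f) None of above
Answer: d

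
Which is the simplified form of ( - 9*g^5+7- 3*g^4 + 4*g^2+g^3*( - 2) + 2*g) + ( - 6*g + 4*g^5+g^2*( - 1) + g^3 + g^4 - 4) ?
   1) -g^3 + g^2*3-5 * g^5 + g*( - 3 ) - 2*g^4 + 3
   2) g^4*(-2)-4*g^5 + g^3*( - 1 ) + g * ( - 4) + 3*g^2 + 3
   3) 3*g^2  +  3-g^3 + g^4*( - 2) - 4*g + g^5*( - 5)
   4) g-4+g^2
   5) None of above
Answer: 3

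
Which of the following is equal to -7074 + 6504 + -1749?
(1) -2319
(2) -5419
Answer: 1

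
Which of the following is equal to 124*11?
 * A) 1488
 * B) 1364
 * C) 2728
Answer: B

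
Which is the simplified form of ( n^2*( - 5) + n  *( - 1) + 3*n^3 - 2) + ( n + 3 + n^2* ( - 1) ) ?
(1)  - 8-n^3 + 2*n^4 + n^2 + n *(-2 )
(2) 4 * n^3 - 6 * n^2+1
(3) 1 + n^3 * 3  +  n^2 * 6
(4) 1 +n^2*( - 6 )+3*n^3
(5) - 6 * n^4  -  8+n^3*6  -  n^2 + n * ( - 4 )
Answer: 4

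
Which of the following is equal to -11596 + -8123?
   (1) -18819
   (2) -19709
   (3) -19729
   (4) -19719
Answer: 4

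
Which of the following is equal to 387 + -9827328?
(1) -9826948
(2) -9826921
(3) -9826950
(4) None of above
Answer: 4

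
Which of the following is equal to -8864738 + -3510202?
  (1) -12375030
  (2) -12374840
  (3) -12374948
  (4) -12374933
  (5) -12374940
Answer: 5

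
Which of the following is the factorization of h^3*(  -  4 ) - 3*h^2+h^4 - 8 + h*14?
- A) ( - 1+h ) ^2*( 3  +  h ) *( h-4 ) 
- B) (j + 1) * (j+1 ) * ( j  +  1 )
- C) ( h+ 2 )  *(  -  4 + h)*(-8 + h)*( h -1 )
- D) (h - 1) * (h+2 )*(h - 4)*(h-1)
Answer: D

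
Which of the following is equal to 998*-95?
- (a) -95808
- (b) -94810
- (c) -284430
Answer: b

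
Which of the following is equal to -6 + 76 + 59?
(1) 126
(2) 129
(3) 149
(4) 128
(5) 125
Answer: 2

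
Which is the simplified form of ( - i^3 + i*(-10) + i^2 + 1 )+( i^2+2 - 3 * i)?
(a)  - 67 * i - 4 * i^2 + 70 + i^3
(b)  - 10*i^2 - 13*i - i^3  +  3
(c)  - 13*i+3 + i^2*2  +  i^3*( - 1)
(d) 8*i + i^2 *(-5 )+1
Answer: c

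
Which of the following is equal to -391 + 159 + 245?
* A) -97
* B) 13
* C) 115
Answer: B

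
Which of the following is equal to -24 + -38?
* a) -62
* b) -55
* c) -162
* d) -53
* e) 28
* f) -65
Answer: a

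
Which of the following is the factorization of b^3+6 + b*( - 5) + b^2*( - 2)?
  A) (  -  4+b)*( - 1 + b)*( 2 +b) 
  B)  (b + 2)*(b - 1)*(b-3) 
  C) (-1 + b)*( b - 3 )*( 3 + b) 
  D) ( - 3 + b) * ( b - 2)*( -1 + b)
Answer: B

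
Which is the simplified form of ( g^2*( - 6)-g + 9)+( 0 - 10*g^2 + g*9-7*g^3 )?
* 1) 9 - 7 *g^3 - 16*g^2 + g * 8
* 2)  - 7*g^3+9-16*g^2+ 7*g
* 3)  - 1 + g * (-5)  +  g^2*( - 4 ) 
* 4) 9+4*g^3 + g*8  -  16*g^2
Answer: 1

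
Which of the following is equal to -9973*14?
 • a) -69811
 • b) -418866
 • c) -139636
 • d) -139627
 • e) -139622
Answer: e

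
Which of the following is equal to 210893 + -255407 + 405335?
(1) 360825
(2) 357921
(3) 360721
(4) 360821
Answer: 4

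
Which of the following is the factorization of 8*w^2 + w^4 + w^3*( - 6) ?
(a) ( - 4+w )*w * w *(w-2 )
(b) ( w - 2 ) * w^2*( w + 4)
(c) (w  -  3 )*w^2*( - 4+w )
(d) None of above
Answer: a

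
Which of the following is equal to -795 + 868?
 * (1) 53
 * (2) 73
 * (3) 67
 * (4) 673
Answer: 2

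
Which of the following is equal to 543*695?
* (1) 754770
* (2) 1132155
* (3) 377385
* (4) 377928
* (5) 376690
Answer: 3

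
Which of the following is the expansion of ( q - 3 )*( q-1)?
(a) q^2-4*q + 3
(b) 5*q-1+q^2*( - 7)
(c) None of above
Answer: a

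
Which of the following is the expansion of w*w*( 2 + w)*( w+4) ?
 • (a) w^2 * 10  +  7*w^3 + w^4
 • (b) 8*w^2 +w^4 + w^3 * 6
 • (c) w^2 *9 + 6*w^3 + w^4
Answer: b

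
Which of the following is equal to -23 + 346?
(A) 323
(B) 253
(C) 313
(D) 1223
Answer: A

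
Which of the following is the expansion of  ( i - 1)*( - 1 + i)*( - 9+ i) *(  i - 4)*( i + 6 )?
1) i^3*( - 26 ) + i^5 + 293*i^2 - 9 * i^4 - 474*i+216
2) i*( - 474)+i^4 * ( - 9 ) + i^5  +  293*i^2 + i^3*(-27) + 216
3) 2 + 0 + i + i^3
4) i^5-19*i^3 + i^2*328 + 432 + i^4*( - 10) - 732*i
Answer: 2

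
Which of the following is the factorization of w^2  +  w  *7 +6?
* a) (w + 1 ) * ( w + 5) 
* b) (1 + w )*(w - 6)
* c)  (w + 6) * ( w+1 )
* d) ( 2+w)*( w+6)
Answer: c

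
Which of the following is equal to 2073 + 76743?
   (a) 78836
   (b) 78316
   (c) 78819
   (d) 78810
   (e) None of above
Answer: e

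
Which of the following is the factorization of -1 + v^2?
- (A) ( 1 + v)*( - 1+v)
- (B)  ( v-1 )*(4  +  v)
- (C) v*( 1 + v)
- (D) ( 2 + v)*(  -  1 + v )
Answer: A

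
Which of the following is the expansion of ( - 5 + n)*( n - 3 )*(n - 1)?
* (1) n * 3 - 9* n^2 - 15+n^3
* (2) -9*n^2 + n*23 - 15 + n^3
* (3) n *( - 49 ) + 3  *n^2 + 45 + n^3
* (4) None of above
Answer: 2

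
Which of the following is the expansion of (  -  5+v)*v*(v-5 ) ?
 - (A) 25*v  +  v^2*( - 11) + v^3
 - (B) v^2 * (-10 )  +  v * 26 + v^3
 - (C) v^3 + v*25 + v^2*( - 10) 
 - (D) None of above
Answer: C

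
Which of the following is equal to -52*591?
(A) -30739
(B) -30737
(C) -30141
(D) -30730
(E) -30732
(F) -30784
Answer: E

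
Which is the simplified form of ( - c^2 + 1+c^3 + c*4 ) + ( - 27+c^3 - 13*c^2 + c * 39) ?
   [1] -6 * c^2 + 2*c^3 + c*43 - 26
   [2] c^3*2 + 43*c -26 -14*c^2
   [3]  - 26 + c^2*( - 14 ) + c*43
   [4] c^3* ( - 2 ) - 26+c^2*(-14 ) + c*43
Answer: 2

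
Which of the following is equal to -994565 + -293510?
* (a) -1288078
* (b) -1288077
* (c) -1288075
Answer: c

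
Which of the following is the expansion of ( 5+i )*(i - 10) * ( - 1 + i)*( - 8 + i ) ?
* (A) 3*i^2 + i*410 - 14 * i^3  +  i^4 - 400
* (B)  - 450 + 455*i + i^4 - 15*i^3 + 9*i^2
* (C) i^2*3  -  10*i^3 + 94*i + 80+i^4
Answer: A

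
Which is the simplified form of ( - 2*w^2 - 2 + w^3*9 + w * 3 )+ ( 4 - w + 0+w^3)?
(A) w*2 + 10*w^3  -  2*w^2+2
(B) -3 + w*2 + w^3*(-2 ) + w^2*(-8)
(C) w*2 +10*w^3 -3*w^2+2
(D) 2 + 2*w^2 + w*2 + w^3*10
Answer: A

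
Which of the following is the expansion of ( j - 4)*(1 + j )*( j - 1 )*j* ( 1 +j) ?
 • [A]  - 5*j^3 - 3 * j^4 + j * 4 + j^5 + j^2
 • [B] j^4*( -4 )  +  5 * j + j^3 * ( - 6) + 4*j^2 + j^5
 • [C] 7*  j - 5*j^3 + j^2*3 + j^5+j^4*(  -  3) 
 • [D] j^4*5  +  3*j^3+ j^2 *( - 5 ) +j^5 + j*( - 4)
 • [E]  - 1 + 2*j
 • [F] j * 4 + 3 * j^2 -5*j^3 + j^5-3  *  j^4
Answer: F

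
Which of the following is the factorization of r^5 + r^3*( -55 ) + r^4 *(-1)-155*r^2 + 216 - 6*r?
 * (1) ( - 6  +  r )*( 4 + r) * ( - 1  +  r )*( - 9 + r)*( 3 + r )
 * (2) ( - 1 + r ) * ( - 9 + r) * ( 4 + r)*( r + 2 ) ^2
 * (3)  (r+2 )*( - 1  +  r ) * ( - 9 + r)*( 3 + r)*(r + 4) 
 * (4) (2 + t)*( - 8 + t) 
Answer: 3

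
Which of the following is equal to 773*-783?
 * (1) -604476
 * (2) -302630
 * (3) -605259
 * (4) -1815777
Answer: 3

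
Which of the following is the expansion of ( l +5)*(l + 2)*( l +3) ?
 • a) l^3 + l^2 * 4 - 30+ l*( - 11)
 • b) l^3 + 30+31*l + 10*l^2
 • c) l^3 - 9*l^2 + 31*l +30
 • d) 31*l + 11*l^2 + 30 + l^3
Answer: b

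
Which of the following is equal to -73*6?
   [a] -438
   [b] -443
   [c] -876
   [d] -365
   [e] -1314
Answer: a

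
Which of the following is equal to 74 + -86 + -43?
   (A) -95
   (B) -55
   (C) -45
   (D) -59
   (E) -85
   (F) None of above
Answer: B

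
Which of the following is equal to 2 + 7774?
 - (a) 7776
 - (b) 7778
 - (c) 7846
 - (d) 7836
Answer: a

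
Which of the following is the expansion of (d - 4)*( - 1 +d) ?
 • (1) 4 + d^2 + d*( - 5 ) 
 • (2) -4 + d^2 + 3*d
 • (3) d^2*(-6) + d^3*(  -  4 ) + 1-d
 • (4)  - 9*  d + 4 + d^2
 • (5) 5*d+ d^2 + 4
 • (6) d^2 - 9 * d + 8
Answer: 1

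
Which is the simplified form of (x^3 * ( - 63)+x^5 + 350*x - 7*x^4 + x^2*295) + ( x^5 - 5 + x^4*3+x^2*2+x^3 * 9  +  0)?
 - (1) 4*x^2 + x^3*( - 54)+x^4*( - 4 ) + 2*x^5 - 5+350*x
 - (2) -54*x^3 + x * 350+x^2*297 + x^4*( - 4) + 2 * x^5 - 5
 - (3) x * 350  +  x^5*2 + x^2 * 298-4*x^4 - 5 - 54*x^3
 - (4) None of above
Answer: 2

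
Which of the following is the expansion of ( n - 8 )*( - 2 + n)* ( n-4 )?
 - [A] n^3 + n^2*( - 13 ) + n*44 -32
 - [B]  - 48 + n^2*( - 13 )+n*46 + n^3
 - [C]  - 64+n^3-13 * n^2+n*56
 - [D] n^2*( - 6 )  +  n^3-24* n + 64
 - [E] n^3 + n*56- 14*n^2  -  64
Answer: E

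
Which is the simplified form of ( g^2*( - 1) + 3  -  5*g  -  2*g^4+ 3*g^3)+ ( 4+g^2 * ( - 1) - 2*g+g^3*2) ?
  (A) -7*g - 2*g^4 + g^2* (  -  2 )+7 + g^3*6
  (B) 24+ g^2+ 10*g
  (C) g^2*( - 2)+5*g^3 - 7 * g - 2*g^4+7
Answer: C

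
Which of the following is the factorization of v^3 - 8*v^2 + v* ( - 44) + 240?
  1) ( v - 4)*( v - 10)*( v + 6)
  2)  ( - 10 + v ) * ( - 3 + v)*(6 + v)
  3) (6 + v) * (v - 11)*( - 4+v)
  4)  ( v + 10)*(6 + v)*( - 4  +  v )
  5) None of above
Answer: 1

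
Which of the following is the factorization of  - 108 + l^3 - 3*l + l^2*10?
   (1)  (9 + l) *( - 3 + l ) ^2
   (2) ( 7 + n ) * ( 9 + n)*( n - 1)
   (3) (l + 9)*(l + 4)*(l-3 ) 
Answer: 3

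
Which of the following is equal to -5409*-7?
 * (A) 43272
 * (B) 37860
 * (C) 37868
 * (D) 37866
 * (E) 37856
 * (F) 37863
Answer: F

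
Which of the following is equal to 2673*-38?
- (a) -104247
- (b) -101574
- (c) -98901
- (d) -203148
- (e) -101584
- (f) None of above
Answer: b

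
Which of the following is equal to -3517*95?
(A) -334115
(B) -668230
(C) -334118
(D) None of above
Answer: A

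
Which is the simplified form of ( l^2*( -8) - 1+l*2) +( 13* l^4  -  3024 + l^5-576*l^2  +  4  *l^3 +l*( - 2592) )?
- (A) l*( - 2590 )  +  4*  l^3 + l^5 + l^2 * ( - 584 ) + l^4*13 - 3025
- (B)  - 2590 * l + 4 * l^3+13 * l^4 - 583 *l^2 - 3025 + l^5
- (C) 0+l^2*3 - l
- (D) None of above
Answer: A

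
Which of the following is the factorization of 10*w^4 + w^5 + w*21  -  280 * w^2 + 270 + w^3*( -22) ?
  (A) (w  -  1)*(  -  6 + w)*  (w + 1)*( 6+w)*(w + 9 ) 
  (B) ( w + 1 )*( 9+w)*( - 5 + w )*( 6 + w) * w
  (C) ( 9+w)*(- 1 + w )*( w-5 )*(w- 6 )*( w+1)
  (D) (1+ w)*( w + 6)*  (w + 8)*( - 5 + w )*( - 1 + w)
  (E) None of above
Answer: E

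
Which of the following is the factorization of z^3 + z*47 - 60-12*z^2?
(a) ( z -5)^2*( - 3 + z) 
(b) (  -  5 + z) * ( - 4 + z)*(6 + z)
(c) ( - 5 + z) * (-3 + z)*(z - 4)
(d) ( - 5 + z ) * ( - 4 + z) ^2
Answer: c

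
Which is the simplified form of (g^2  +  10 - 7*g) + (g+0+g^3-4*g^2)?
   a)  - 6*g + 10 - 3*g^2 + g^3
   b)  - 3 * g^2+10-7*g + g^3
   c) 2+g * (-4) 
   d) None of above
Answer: a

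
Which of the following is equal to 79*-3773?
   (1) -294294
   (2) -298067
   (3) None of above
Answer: 2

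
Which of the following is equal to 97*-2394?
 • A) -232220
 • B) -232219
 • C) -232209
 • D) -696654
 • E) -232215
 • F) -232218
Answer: F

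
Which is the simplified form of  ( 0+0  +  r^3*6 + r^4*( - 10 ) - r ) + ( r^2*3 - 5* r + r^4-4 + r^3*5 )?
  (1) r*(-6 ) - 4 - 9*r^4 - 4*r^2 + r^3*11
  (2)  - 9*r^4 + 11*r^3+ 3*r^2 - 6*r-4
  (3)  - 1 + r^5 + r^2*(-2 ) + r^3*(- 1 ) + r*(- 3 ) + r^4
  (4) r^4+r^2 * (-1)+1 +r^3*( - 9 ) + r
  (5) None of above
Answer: 2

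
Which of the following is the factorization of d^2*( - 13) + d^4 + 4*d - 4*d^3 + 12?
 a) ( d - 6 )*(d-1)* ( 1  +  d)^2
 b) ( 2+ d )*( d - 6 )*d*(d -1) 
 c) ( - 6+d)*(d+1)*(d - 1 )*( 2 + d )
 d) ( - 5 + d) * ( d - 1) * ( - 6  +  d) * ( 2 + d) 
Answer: c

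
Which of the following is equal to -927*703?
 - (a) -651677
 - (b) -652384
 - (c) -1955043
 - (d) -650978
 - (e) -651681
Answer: e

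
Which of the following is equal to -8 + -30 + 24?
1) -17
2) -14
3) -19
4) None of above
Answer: 2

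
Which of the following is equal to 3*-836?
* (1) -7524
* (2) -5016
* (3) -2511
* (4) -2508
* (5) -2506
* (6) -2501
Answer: 4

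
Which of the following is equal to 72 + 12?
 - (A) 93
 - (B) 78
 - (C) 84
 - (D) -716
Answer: C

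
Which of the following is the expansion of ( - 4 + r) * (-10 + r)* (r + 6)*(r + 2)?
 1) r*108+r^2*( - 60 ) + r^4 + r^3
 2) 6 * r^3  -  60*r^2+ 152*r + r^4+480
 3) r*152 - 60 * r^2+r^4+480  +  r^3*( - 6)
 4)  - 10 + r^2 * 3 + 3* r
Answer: 3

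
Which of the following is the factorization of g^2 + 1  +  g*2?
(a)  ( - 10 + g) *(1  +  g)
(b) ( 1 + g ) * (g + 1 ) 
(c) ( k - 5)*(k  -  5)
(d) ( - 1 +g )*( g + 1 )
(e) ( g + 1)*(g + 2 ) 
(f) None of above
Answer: b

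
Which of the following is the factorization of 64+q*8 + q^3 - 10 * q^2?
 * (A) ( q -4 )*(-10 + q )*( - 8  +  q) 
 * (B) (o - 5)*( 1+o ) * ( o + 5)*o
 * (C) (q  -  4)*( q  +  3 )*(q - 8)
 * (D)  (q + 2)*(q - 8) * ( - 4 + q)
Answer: D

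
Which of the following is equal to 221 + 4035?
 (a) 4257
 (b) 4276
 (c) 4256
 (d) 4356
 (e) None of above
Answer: c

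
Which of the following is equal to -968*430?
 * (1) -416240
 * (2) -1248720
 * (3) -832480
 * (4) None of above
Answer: 1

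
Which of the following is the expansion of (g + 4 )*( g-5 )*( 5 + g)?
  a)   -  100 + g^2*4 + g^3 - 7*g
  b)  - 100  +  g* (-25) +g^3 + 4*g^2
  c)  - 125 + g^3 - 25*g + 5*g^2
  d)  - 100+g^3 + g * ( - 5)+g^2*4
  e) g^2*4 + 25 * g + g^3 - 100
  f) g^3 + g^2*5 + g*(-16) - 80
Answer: b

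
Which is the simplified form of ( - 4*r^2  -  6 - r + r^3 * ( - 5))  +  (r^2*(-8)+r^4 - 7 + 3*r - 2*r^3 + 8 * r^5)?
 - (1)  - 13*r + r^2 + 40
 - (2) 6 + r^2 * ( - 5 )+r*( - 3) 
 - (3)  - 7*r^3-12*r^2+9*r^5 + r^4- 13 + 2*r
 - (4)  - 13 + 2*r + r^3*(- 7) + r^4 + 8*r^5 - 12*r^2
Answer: 4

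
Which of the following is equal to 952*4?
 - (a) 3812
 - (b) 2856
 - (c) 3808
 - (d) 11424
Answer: c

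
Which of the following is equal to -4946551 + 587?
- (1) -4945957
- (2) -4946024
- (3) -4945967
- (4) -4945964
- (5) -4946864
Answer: 4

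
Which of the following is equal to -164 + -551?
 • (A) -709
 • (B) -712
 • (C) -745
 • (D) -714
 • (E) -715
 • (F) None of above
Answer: E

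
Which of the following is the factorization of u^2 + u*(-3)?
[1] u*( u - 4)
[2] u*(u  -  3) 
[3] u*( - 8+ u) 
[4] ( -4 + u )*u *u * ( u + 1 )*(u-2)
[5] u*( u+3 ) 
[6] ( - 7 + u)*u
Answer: 2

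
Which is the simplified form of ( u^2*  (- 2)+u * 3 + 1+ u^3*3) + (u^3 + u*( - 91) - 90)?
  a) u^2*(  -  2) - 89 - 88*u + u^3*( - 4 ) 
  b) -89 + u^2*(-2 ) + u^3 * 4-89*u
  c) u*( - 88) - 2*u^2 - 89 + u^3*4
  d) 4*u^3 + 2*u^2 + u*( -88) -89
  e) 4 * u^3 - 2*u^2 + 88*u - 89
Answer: c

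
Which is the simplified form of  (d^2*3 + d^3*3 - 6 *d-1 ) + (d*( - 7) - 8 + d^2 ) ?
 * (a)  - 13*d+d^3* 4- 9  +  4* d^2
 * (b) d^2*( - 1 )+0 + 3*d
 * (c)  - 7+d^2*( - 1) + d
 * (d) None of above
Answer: d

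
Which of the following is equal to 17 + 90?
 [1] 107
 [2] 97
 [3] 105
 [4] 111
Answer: 1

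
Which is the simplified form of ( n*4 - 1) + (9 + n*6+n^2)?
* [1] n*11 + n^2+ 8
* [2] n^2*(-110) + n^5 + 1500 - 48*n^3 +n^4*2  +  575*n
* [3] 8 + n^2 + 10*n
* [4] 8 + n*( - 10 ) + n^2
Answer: 3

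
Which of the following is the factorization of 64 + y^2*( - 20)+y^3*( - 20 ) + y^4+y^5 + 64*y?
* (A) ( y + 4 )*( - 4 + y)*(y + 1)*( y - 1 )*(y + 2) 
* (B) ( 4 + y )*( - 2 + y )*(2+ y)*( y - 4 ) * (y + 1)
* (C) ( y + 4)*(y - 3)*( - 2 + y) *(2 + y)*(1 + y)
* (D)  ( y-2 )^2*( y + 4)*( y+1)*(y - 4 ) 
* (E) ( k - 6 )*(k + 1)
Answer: B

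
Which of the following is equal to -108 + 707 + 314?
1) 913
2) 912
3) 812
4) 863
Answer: 1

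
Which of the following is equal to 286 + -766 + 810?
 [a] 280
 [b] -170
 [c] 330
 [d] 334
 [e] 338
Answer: c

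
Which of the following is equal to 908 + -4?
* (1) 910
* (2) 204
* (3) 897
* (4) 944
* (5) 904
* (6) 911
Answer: 5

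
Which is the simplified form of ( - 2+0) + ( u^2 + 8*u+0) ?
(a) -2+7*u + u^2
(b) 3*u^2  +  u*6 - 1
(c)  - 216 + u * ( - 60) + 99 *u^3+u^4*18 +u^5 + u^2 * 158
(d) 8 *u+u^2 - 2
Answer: d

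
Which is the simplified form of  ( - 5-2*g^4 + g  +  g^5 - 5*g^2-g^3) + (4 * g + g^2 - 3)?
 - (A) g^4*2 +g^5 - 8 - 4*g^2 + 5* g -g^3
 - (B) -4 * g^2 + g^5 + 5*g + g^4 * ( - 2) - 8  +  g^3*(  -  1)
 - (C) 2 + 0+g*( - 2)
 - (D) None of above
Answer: B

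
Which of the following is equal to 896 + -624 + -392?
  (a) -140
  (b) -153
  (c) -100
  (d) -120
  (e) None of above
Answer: d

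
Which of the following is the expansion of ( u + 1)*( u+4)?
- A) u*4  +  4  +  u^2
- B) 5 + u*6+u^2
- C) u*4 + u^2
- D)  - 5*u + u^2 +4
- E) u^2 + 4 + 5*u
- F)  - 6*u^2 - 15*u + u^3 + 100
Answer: E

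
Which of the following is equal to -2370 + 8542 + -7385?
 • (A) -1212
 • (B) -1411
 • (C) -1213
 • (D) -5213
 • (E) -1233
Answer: C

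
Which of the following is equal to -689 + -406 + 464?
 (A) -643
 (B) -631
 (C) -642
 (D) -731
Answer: B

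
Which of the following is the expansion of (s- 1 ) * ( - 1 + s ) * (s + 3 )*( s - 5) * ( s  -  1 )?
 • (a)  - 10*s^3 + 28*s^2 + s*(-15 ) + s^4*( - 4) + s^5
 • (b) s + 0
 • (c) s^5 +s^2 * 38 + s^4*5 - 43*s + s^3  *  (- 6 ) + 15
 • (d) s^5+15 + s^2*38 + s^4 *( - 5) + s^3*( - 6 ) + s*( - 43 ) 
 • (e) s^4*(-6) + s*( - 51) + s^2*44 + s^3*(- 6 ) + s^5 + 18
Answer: d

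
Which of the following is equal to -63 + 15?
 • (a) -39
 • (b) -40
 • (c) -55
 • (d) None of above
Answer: d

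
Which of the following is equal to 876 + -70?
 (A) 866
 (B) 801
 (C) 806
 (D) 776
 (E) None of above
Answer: C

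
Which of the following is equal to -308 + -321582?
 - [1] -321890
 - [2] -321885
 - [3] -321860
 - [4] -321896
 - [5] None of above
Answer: 1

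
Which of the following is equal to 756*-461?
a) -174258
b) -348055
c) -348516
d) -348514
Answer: c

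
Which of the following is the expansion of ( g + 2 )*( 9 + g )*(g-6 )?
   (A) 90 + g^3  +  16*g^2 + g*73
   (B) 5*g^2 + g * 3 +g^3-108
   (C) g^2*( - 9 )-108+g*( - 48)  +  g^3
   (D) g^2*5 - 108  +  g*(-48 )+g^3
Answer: D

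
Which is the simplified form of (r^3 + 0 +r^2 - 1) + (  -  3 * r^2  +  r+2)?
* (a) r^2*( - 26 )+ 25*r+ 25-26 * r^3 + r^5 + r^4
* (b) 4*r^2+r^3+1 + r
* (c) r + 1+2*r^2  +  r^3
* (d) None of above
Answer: d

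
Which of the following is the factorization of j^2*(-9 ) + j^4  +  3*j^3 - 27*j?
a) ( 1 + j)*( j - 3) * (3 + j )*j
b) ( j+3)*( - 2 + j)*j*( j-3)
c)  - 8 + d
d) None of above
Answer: d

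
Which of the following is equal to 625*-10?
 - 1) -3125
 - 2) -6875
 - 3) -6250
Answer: 3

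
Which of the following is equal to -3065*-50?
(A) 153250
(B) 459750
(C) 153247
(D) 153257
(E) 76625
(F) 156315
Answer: A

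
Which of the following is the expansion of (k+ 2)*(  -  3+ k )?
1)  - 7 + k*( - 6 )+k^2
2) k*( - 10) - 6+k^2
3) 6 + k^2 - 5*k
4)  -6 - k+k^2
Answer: 4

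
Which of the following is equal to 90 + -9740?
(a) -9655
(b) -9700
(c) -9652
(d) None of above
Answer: d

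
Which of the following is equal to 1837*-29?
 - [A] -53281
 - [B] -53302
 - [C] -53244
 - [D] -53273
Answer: D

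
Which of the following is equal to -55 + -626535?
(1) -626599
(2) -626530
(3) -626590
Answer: 3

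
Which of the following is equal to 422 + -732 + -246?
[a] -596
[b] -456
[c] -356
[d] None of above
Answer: d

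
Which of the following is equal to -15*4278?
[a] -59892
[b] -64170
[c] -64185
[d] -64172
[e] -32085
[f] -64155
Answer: b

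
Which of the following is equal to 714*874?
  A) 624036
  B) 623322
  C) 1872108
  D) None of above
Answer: A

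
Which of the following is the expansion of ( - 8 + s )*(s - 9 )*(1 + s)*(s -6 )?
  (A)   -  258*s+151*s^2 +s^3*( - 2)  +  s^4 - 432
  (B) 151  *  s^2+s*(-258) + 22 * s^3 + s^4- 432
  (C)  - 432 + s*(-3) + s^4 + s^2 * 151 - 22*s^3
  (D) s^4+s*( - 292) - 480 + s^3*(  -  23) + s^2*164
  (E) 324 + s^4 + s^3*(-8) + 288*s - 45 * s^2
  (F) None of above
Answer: F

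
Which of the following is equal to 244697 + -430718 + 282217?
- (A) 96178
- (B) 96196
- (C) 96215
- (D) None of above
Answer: B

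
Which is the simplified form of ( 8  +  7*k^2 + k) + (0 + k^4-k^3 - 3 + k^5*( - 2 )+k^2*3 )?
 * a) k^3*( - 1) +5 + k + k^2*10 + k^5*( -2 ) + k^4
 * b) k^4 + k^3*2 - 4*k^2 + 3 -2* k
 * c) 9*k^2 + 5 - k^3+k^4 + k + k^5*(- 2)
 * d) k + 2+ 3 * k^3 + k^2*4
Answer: a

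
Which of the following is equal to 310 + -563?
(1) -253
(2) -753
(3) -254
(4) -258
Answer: 1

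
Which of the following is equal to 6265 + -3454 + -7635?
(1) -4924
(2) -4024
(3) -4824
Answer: 3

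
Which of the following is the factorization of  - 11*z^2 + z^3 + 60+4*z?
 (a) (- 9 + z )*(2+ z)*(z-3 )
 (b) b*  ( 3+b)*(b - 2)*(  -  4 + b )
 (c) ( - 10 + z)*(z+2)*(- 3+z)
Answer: c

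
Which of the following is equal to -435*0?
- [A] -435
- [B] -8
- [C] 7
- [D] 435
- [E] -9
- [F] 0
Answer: F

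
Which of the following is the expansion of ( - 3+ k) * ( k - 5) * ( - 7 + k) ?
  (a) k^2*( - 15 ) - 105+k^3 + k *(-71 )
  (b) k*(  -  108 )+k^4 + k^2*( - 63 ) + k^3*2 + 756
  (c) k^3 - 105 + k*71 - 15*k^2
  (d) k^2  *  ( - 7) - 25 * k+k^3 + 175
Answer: c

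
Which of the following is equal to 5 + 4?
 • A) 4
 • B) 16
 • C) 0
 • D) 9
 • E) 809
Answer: D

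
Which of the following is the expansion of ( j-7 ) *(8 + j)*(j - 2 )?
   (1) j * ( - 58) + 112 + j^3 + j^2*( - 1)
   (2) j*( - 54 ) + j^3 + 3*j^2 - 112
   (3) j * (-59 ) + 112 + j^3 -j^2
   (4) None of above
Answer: 1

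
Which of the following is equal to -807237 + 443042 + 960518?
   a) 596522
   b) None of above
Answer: b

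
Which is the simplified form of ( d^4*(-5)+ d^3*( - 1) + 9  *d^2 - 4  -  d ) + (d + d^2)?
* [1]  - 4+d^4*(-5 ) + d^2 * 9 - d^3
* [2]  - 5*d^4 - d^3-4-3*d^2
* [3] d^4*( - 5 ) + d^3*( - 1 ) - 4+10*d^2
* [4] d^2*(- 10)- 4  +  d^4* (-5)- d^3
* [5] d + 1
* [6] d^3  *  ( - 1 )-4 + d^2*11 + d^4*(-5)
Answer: 3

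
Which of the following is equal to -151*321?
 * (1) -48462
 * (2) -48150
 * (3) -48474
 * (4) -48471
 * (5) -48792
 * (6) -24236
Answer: 4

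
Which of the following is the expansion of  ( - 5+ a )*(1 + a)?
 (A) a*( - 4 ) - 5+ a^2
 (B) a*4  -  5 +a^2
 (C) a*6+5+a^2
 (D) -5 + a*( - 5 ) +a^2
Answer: A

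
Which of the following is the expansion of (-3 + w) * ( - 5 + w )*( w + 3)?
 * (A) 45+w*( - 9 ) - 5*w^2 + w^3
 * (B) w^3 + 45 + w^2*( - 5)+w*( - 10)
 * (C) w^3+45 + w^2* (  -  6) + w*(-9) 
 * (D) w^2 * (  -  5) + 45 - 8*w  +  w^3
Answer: A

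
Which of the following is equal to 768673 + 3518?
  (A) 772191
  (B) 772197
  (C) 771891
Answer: A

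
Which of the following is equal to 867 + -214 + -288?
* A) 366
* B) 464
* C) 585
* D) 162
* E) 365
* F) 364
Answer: E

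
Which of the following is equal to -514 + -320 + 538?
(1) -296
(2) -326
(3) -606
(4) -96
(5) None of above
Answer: 1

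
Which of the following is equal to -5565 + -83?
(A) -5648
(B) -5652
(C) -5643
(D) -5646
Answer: A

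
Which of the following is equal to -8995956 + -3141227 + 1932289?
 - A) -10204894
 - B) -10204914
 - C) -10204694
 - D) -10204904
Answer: A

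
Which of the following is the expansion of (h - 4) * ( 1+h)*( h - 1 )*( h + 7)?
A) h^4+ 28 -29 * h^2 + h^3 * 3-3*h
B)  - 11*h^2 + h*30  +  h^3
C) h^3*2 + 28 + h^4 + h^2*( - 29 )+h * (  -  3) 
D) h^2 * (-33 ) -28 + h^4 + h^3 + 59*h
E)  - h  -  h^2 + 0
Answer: A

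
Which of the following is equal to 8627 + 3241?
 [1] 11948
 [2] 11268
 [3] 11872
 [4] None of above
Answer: 4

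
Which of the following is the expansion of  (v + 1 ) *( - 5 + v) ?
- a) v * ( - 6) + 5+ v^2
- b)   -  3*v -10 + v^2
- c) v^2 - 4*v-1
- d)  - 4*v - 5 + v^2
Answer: d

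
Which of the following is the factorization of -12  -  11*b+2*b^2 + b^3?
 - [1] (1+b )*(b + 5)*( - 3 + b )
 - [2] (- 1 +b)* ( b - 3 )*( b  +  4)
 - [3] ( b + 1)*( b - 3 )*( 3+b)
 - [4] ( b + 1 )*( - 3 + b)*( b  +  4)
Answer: 4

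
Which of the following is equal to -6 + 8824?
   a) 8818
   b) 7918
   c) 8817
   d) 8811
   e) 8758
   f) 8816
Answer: a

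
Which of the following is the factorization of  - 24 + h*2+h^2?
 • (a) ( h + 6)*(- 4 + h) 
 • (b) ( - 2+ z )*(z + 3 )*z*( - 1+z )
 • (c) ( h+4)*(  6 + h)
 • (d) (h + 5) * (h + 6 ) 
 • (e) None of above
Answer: a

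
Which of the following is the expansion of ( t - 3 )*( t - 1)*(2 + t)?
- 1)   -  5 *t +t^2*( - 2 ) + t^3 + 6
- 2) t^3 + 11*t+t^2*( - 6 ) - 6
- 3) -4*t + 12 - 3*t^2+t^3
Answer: 1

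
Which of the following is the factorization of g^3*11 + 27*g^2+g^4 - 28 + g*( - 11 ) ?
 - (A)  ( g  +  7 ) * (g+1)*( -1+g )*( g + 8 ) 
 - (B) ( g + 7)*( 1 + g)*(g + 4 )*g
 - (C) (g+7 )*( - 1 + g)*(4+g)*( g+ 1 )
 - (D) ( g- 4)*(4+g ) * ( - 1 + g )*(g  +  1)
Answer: C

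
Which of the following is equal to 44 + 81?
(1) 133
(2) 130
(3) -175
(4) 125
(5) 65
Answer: 4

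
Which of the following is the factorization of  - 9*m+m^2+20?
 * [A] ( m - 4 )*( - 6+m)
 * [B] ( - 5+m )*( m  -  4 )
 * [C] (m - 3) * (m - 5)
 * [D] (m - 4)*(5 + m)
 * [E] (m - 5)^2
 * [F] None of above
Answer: B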